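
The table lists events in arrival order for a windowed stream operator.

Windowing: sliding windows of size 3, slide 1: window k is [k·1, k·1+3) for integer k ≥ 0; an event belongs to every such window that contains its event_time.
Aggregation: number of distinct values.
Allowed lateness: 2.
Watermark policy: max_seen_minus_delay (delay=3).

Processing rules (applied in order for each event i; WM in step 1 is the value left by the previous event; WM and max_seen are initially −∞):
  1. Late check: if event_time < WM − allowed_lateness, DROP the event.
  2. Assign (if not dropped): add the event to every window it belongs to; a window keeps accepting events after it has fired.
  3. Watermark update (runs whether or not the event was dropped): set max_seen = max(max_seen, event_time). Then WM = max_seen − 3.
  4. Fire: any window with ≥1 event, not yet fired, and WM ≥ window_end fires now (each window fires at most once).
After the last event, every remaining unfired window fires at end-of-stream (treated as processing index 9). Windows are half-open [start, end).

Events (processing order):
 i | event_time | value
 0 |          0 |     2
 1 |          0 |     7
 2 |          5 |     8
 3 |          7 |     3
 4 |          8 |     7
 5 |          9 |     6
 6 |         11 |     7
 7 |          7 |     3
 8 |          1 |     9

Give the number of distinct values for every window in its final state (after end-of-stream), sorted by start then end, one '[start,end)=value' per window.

[0,3)=2 [3,6)=1 [4,7)=1 [5,8)=2 [6,9)=2 [7,10)=3 [8,11)=2 [9,12)=2 [10,13)=1 [11,14)=1

i=0 t=0 v=2: → [0,3); WM=-3
i=1 t=0 v=7: → [0,3); WM=-3
i=2 t=5 v=8: → [5,8),[4,7),[3,6); WM=2
i=3 t=7 v=3: → [7,10),[6,9),[5,8); WM=4; [0,3) fires=2
i=4 t=8 v=7: → [8,11),[7,10),[6,9); WM=5
i=5 t=9 v=6: → [9,12),[8,11),[7,10); WM=6; [3,6) fires=1
i=6 t=11 v=7: → [11,14),[10,13),[9,12); WM=8; [4,7) fires=1 [5,8) fires=2
i=7 t=7 v=3: → [7,10),[6,9),[5,8); WM=8
i=8 t=1 v=9: DROP (t<8-2); WM=8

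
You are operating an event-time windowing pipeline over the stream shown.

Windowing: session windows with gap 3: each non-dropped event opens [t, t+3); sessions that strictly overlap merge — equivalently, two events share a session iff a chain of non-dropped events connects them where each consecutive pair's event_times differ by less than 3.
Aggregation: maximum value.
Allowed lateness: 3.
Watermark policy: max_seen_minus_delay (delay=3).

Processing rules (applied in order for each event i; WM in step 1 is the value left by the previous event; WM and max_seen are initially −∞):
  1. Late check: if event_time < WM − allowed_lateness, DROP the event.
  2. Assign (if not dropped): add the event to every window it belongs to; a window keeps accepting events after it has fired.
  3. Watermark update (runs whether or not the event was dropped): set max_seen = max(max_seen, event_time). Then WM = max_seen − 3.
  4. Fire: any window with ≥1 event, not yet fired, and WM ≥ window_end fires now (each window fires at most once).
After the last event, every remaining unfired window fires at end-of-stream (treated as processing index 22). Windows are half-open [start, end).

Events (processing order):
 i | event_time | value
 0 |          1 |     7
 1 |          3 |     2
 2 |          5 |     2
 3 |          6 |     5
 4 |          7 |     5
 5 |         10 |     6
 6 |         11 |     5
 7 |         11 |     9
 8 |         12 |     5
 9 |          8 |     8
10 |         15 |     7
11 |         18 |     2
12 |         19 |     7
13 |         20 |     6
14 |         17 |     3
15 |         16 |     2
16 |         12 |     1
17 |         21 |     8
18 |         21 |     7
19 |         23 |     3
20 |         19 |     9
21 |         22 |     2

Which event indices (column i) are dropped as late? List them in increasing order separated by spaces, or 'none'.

i=0 t=1 v=7: → [1,4); WM=-2
i=1 t=3 v=2: → [1,6); WM=0
i=2 t=5 v=2: → [1,8); WM=2
i=3 t=6 v=5: → [1,9); WM=3
i=4 t=7 v=5: → [1,10); WM=4
i=5 t=10 v=6: → [10,13); WM=7
i=6 t=11 v=5: → [10,14); WM=8
i=7 t=11 v=9: → [10,14); WM=8
i=8 t=12 v=5: → [10,15); WM=9
i=9 t=8 v=8: → [1,15); WM=9
i=10 t=15 v=7: → [15,18); WM=12
i=11 t=18 v=2: → [18,21); WM=15
i=12 t=19 v=7: → [18,22); WM=16
i=13 t=20 v=6: → [18,23); WM=17
i=14 t=17 v=3: → [15,23); WM=17
i=15 t=16 v=2: → [15,23); WM=17
i=16 t=12 v=1: DROP (t<17-3); WM=17
i=17 t=21 v=8: → [15,24); WM=18
i=18 t=21 v=7: → [15,24); WM=18
i=19 t=23 v=3: → [15,26); WM=20
i=20 t=19 v=9: → [15,26); WM=20
i=21 t=22 v=2: → [15,26); WM=20

16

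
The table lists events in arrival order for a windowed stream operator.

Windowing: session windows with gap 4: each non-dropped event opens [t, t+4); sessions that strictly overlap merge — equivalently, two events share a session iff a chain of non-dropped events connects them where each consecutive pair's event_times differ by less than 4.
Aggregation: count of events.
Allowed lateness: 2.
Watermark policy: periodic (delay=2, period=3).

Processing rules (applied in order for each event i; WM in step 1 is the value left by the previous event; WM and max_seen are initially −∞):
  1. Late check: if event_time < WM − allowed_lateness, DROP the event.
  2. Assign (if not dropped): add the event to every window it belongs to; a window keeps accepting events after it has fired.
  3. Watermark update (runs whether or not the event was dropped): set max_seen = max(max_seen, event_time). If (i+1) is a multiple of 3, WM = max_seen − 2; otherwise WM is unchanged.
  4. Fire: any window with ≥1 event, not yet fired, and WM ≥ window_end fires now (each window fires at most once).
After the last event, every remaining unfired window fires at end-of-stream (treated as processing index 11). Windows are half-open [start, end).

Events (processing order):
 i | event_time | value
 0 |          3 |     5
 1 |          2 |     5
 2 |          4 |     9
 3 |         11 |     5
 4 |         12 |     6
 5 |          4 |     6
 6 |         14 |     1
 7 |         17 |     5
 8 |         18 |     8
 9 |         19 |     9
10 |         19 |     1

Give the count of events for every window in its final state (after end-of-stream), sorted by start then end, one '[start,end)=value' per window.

[2,8)=4 [11,23)=7

i=0 t=3 v=5: → [3,7); WM=−∞
i=1 t=2 v=5: → [2,7); WM=−∞
i=2 t=4 v=9: → [2,8); WM=2
i=3 t=11 v=5: → [11,15); WM=2
i=4 t=12 v=6: → [11,16); WM=2
i=5 t=4 v=6: → [2,8); WM=10
i=6 t=14 v=1: → [11,18); WM=10
i=7 t=17 v=5: → [11,21); WM=10
i=8 t=18 v=8: → [11,22); WM=16
i=9 t=19 v=9: → [11,23); WM=16
i=10 t=19 v=1: → [11,23); WM=16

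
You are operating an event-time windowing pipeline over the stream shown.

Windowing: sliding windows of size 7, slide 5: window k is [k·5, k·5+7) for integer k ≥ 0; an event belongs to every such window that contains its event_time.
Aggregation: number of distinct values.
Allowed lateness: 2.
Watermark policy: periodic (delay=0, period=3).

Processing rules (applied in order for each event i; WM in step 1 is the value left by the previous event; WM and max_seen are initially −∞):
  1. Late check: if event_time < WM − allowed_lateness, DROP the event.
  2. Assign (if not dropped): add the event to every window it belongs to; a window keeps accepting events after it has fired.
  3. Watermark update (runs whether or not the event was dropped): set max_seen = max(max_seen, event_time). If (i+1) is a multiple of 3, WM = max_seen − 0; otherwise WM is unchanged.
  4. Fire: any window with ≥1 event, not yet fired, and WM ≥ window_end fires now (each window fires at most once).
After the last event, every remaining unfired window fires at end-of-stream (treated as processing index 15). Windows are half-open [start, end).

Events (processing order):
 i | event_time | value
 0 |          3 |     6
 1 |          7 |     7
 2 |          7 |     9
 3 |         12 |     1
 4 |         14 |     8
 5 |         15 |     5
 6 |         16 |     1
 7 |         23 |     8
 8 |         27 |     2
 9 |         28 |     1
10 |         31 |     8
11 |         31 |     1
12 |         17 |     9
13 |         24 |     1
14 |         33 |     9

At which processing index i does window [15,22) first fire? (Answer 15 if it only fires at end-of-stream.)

i=0 t=3 v=6: → [0,7); WM=−∞
i=1 t=7 v=7: → [5,12); WM=−∞
i=2 t=7 v=9: → [5,12); WM=7; [0,7) fires=1
i=3 t=12 v=1: → [10,17); WM=7
i=4 t=14 v=8: → [10,17); WM=7
i=5 t=15 v=5: → [15,22),[10,17); WM=15; [5,12) fires=2
i=6 t=16 v=1: → [15,22),[10,17); WM=15
i=7 t=23 v=8: → [20,27); WM=15
i=8 t=27 v=2: → [25,32); WM=27; [10,17) fires=3 [15,22) fires=2 [20,27) fires=1
i=9 t=28 v=1: → [25,32); WM=27
i=10 t=31 v=8: → [30,37),[25,32); WM=27
i=11 t=31 v=1: → [30,37),[25,32); WM=31
i=12 t=17 v=9: DROP (t<31-2); WM=31
i=13 t=24 v=1: DROP (t<31-2); WM=31
i=14 t=33 v=9: → [30,37); WM=33; [25,32) fires=3

8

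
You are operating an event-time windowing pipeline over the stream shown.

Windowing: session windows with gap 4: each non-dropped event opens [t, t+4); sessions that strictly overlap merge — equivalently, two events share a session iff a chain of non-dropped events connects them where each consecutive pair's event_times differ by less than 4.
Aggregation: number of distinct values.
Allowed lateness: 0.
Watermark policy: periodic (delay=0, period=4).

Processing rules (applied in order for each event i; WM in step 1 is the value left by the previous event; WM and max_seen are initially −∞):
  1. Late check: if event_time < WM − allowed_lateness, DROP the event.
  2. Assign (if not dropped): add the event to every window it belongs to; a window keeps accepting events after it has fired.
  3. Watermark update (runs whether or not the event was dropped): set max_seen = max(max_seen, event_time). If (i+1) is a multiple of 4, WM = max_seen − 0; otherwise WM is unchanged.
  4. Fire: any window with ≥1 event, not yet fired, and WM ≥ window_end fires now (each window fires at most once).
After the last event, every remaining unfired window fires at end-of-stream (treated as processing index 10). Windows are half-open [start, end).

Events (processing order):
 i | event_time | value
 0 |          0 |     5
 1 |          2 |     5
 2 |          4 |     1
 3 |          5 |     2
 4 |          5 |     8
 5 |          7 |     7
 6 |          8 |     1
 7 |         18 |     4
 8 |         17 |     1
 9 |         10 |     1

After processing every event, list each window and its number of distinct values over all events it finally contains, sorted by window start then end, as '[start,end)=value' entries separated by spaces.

i=0 t=0 v=5: → [0,4); WM=−∞
i=1 t=2 v=5: → [0,6); WM=−∞
i=2 t=4 v=1: → [0,8); WM=−∞
i=3 t=5 v=2: → [0,9); WM=5
i=4 t=5 v=8: → [0,9); WM=5
i=5 t=7 v=7: → [0,11); WM=5
i=6 t=8 v=1: → [0,12); WM=5
i=7 t=18 v=4: → [18,22); WM=18
i=8 t=17 v=1: DROP (t<18-0); WM=18
i=9 t=10 v=1: DROP (t<18-0); WM=18

[0,12)=5 [18,22)=1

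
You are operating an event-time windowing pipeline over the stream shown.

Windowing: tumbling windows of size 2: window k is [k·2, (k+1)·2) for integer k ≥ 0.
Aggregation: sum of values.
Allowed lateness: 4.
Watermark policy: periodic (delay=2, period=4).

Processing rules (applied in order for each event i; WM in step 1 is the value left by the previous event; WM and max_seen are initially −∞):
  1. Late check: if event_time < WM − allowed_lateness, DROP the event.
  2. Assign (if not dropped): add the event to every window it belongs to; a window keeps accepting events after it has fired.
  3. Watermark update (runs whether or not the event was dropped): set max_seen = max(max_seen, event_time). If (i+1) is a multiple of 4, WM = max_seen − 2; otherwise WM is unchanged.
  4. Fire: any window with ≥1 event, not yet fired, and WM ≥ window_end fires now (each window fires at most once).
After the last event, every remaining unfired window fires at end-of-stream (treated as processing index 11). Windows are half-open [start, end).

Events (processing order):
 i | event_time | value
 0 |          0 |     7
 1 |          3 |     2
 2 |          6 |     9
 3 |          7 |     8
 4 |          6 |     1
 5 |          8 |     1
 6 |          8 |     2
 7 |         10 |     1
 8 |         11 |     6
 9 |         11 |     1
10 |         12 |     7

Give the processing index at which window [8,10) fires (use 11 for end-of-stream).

i=0 t=0 v=7: → [0,2); WM=−∞
i=1 t=3 v=2: → [2,4); WM=−∞
i=2 t=6 v=9: → [6,8); WM=−∞
i=3 t=7 v=8: → [6,8); WM=5; [0,2) fires=7 [2,4) fires=2
i=4 t=6 v=1: → [6,8); WM=5
i=5 t=8 v=1: → [8,10); WM=5
i=6 t=8 v=2: → [8,10); WM=5
i=7 t=10 v=1: → [10,12); WM=8; [6,8) fires=18
i=8 t=11 v=6: → [10,12); WM=8
i=9 t=11 v=1: → [10,12); WM=8
i=10 t=12 v=7: → [12,14); WM=8

11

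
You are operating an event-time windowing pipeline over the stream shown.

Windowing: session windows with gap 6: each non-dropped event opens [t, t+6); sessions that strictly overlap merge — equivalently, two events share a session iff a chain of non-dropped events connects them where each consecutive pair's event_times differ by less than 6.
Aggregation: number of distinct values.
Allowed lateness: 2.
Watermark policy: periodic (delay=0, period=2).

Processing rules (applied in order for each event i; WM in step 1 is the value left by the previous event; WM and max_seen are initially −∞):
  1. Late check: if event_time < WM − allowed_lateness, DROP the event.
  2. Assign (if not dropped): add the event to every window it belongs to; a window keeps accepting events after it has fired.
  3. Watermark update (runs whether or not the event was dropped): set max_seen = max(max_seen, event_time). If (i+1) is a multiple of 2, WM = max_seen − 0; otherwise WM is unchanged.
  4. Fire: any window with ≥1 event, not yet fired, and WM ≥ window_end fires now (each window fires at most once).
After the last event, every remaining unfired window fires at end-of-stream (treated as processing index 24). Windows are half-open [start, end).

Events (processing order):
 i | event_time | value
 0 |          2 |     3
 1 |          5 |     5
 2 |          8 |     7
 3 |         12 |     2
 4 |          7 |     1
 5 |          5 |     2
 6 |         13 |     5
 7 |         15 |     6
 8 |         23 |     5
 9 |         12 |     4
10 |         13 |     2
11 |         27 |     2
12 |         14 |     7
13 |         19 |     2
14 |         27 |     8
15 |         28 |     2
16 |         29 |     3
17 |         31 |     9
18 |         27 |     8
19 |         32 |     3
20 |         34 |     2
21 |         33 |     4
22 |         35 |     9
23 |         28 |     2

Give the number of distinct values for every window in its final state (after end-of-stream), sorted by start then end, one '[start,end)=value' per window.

i=0 t=2 v=3: → [2,8); WM=−∞
i=1 t=5 v=5: → [2,11); WM=5
i=2 t=8 v=7: → [2,14); WM=5
i=3 t=12 v=2: → [2,18); WM=12
i=4 t=7 v=1: DROP (t<12-2); WM=12
i=5 t=5 v=2: DROP (t<12-2); WM=12
i=6 t=13 v=5: → [2,19); WM=12
i=7 t=15 v=6: → [2,21); WM=15
i=8 t=23 v=5: → [23,29); WM=15
i=9 t=12 v=4: DROP (t<15-2); WM=23
i=10 t=13 v=2: DROP (t<23-2); WM=23
i=11 t=27 v=2: → [23,33); WM=27
i=12 t=14 v=7: DROP (t<27-2); WM=27
i=13 t=19 v=2: DROP (t<27-2); WM=27
i=14 t=27 v=8: → [23,33); WM=27
i=15 t=28 v=2: → [23,34); WM=28
i=16 t=29 v=3: → [23,35); WM=28
i=17 t=31 v=9: → [23,37); WM=31
i=18 t=27 v=8: DROP (t<31-2); WM=31
i=19 t=32 v=3: → [23,38); WM=32
i=20 t=34 v=2: → [23,40); WM=32
i=21 t=33 v=4: → [23,40); WM=34
i=22 t=35 v=9: → [23,41); WM=34
i=23 t=28 v=2: DROP (t<34-2); WM=35

[2,21)=5 [23,41)=6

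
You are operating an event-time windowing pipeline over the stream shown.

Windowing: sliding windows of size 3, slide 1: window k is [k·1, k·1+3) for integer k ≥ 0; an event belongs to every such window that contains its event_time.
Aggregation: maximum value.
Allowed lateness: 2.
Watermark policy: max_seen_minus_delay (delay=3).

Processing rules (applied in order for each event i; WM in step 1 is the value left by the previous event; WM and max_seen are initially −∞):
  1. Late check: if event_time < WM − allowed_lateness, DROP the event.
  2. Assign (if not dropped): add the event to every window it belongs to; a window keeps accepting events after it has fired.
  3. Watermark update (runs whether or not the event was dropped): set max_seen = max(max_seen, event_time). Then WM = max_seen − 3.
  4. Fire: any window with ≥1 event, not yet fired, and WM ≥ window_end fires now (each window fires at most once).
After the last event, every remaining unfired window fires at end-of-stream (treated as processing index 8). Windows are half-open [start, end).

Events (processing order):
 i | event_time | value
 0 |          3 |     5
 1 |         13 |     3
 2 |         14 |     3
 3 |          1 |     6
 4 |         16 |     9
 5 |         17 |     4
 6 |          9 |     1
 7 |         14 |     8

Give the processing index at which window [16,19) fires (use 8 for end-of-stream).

i=0 t=3 v=5: → [3,6),[2,5),[1,4); WM=0
i=1 t=13 v=3: → [13,16),[12,15),[11,14); WM=10; [1,4) fires=5 [2,5) fires=5 [3,6) fires=5
i=2 t=14 v=3: → [14,17),[13,16),[12,15); WM=11
i=3 t=1 v=6: DROP (t<11-2); WM=11
i=4 t=16 v=9: → [16,19),[15,18),[14,17); WM=13
i=5 t=17 v=4: → [17,20),[16,19),[15,18); WM=14; [11,14) fires=3
i=6 t=9 v=1: DROP (t<14-2); WM=14
i=7 t=14 v=8: → [14,17),[13,16),[12,15); WM=14

8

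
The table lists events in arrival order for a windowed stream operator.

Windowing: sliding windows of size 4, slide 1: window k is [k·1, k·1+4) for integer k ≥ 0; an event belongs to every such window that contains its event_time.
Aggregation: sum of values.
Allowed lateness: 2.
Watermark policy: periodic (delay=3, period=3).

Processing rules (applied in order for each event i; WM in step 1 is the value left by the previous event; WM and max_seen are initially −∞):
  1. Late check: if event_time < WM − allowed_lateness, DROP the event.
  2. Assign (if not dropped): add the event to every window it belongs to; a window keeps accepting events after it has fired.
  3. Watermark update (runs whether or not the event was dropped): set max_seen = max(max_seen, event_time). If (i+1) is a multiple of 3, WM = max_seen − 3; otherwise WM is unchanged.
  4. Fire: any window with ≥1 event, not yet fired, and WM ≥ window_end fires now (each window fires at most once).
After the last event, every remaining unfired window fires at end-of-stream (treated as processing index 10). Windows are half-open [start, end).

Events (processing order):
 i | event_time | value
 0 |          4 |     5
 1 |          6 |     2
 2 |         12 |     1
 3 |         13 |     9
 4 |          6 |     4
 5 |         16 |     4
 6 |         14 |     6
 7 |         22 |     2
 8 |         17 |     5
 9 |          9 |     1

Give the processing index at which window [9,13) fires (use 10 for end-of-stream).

i=0 t=4 v=5: → [4,8),[3,7),[2,6),[1,5); WM=−∞
i=1 t=6 v=2: → [6,10),[5,9),[4,8),[3,7); WM=−∞
i=2 t=12 v=1: → [12,16),[11,15),[10,14),[9,13); WM=9; [1,5) fires=5 [2,6) fires=5 [3,7) fires=7 [4,8) fires=7 [5,9) fires=2
i=3 t=13 v=9: → [13,17),[12,16),[11,15),[10,14); WM=9
i=4 t=6 v=4: DROP (t<9-2); WM=9
i=5 t=16 v=4: → [16,20),[15,19),[14,18),[13,17); WM=13; [6,10) fires=2 [9,13) fires=1
i=6 t=14 v=6: → [14,18),[13,17),[12,16),[11,15); WM=13
i=7 t=22 v=2: → [22,26),[21,25),[20,24),[19,23); WM=13
i=8 t=17 v=5: → [17,21),[16,20),[15,19),[14,18); WM=19; [10,14) fires=10 [11,15) fires=16 [12,16) fires=16 [13,17) fires=19 [14,18) fires=15 [15,19) fires=9
i=9 t=9 v=1: DROP (t<19-2); WM=19

5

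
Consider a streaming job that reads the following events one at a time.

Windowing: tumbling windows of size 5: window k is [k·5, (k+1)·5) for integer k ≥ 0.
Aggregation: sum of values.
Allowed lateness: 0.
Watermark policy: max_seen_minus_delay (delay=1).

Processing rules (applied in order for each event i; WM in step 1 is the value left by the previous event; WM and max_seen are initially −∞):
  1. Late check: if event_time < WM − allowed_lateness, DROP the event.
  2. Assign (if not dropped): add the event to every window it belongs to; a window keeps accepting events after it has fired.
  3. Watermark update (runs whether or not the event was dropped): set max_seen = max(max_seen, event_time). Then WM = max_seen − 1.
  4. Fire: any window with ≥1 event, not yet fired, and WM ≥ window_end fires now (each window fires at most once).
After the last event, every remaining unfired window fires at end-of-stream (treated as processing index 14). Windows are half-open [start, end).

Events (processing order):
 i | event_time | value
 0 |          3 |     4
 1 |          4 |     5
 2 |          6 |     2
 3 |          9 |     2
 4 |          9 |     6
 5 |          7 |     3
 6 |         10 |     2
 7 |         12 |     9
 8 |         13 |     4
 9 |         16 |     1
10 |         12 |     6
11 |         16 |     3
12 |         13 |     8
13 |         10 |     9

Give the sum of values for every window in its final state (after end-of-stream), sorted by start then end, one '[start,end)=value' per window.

[0,5)=9 [5,10)=10 [10,15)=15 [15,20)=4

i=0 t=3 v=4: → [0,5); WM=2
i=1 t=4 v=5: → [0,5); WM=3
i=2 t=6 v=2: → [5,10); WM=5; [0,5) fires=9
i=3 t=9 v=2: → [5,10); WM=8
i=4 t=9 v=6: → [5,10); WM=8
i=5 t=7 v=3: DROP (t<8-0); WM=8
i=6 t=10 v=2: → [10,15); WM=9
i=7 t=12 v=9: → [10,15); WM=11; [5,10) fires=10
i=8 t=13 v=4: → [10,15); WM=12
i=9 t=16 v=1: → [15,20); WM=15; [10,15) fires=15
i=10 t=12 v=6: DROP (t<15-0); WM=15
i=11 t=16 v=3: → [15,20); WM=15
i=12 t=13 v=8: DROP (t<15-0); WM=15
i=13 t=10 v=9: DROP (t<15-0); WM=15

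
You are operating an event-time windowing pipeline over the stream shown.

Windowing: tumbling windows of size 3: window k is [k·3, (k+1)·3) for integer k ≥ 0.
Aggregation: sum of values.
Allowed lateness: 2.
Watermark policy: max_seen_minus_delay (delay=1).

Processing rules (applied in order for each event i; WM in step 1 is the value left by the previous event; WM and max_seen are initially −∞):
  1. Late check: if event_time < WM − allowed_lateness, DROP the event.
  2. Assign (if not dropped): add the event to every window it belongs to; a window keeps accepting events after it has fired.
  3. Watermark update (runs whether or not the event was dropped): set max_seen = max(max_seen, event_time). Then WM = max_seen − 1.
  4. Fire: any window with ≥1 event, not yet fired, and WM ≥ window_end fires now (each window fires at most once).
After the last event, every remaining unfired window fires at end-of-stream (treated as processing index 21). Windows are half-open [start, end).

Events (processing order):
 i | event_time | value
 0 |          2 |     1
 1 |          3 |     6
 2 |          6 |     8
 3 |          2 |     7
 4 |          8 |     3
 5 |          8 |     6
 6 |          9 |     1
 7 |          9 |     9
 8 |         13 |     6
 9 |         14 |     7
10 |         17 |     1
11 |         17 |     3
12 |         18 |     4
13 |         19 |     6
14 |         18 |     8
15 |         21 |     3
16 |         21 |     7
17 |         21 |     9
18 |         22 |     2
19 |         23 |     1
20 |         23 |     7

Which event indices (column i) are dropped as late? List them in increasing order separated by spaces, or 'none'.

3

i=0 t=2 v=1: → [0,3); WM=1
i=1 t=3 v=6: → [3,6); WM=2
i=2 t=6 v=8: → [6,9); WM=5; [0,3) fires=1
i=3 t=2 v=7: DROP (t<5-2); WM=5
i=4 t=8 v=3: → [6,9); WM=7; [3,6) fires=6
i=5 t=8 v=6: → [6,9); WM=7
i=6 t=9 v=1: → [9,12); WM=8
i=7 t=9 v=9: → [9,12); WM=8
i=8 t=13 v=6: → [12,15); WM=12; [6,9) fires=17 [9,12) fires=10
i=9 t=14 v=7: → [12,15); WM=13
i=10 t=17 v=1: → [15,18); WM=16; [12,15) fires=13
i=11 t=17 v=3: → [15,18); WM=16
i=12 t=18 v=4: → [18,21); WM=17
i=13 t=19 v=6: → [18,21); WM=18; [15,18) fires=4
i=14 t=18 v=8: → [18,21); WM=18
i=15 t=21 v=3: → [21,24); WM=20
i=16 t=21 v=7: → [21,24); WM=20
i=17 t=21 v=9: → [21,24); WM=20
i=18 t=22 v=2: → [21,24); WM=21; [18,21) fires=18
i=19 t=23 v=1: → [21,24); WM=22
i=20 t=23 v=7: → [21,24); WM=22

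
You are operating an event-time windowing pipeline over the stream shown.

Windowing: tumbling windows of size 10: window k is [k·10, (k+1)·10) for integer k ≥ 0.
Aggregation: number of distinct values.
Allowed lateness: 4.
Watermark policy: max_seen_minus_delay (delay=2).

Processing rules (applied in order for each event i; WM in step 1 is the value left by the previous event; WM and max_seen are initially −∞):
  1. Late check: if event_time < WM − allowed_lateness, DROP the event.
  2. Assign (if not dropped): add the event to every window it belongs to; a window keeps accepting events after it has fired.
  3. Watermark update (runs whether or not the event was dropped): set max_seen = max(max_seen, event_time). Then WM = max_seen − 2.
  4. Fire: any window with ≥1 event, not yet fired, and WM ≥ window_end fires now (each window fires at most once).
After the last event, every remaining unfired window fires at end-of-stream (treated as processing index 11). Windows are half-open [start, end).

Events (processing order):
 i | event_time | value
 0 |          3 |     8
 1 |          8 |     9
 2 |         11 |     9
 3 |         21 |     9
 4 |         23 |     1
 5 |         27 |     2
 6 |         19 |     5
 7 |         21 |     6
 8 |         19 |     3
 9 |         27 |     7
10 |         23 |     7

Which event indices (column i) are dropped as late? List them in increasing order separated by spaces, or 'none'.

i=0 t=3 v=8: → [0,10); WM=1
i=1 t=8 v=9: → [0,10); WM=6
i=2 t=11 v=9: → [10,20); WM=9
i=3 t=21 v=9: → [20,30); WM=19; [0,10) fires=2
i=4 t=23 v=1: → [20,30); WM=21; [10,20) fires=1
i=5 t=27 v=2: → [20,30); WM=25
i=6 t=19 v=5: DROP (t<25-4); WM=25
i=7 t=21 v=6: → [20,30); WM=25
i=8 t=19 v=3: DROP (t<25-4); WM=25
i=9 t=27 v=7: → [20,30); WM=25
i=10 t=23 v=7: → [20,30); WM=25

6 8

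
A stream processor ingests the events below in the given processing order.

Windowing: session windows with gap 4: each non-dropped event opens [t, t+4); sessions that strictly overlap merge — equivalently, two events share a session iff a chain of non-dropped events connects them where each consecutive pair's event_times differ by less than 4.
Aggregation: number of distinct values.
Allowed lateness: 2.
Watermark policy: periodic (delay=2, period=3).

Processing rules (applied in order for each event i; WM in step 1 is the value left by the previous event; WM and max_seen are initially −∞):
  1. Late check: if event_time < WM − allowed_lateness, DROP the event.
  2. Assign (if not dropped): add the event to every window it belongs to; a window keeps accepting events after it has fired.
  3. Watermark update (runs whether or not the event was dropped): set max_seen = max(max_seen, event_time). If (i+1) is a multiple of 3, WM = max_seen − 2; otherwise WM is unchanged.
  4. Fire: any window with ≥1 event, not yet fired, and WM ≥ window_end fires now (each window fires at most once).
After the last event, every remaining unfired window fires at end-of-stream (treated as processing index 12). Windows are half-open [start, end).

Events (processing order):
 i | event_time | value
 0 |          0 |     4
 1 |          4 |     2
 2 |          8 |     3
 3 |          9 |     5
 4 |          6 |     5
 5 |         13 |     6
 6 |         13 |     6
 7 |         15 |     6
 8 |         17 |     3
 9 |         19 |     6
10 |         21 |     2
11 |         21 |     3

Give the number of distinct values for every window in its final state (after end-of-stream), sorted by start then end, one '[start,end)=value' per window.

i=0 t=0 v=4: → [0,4); WM=−∞
i=1 t=4 v=2: → [4,8); WM=−∞
i=2 t=8 v=3: → [8,12); WM=6
i=3 t=9 v=5: → [8,13); WM=6
i=4 t=6 v=5: → [4,13); WM=6
i=5 t=13 v=6: → [13,17); WM=11
i=6 t=13 v=6: → [13,17); WM=11
i=7 t=15 v=6: → [13,19); WM=11
i=8 t=17 v=3: → [13,21); WM=15
i=9 t=19 v=6: → [13,23); WM=15
i=10 t=21 v=2: → [13,25); WM=15
i=11 t=21 v=3: → [13,25); WM=19

[0,4)=1 [4,13)=3 [13,25)=3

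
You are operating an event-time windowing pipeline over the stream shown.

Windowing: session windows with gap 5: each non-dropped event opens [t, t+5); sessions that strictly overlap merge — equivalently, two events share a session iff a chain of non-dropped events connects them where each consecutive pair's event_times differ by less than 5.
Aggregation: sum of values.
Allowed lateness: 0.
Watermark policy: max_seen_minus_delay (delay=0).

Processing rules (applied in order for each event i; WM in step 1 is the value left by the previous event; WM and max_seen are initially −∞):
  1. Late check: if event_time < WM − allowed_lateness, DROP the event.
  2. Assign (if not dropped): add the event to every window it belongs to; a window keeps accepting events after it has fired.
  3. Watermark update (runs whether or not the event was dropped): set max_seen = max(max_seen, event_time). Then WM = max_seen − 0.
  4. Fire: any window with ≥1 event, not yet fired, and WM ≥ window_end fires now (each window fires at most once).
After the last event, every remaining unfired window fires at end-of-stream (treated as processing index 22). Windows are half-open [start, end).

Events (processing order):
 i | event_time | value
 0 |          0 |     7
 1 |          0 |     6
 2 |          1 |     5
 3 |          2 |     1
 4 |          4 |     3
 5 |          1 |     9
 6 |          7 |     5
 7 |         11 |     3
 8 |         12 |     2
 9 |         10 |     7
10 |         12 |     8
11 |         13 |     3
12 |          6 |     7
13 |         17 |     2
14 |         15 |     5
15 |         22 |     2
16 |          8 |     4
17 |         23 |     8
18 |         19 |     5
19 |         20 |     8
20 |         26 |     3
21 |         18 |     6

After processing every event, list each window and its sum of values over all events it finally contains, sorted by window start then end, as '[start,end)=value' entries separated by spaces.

[0,22)=45 [22,31)=13

i=0 t=0 v=7: → [0,5); WM=0
i=1 t=0 v=6: → [0,5); WM=0
i=2 t=1 v=5: → [0,6); WM=1
i=3 t=2 v=1: → [0,7); WM=2
i=4 t=4 v=3: → [0,9); WM=4
i=5 t=1 v=9: DROP (t<4-0); WM=4
i=6 t=7 v=5: → [0,12); WM=7
i=7 t=11 v=3: → [0,16); WM=11
i=8 t=12 v=2: → [0,17); WM=12
i=9 t=10 v=7: DROP (t<12-0); WM=12
i=10 t=12 v=8: → [0,17); WM=12
i=11 t=13 v=3: → [0,18); WM=13
i=12 t=6 v=7: DROP (t<13-0); WM=13
i=13 t=17 v=2: → [0,22); WM=17
i=14 t=15 v=5: DROP (t<17-0); WM=17
i=15 t=22 v=2: → [22,27); WM=22
i=16 t=8 v=4: DROP (t<22-0); WM=22
i=17 t=23 v=8: → [22,28); WM=23
i=18 t=19 v=5: DROP (t<23-0); WM=23
i=19 t=20 v=8: DROP (t<23-0); WM=23
i=20 t=26 v=3: → [22,31); WM=26
i=21 t=18 v=6: DROP (t<26-0); WM=26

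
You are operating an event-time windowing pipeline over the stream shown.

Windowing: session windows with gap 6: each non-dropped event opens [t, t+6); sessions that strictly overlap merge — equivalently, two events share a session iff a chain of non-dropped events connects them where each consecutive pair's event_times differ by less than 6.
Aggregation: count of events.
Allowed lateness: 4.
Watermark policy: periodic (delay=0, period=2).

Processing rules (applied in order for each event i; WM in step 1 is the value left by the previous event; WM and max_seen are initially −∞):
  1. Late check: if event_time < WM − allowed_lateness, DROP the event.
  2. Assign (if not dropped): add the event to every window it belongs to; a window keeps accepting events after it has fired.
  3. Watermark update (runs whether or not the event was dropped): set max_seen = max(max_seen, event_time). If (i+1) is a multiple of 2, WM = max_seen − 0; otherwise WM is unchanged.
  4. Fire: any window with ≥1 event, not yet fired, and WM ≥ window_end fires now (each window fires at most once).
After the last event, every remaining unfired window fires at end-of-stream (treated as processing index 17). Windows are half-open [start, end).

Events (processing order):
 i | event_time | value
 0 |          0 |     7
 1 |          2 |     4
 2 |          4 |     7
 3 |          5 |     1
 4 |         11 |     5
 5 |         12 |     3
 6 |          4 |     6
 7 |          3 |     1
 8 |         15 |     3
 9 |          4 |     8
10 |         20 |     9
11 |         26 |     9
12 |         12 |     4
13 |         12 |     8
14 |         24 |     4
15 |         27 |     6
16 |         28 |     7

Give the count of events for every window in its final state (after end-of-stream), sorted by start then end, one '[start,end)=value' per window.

[0,11)=4 [11,34)=8

i=0 t=0 v=7: → [0,6); WM=−∞
i=1 t=2 v=4: → [0,8); WM=2
i=2 t=4 v=7: → [0,10); WM=2
i=3 t=5 v=1: → [0,11); WM=5
i=4 t=11 v=5: → [11,17); WM=5
i=5 t=12 v=3: → [11,18); WM=12
i=6 t=4 v=6: DROP (t<12-4); WM=12
i=7 t=3 v=1: DROP (t<12-4); WM=12
i=8 t=15 v=3: → [11,21); WM=12
i=9 t=4 v=8: DROP (t<12-4); WM=15
i=10 t=20 v=9: → [11,26); WM=15
i=11 t=26 v=9: → [26,32); WM=26
i=12 t=12 v=4: DROP (t<26-4); WM=26
i=13 t=12 v=8: DROP (t<26-4); WM=26
i=14 t=24 v=4: → [11,32); WM=26
i=15 t=27 v=6: → [11,33); WM=27
i=16 t=28 v=7: → [11,34); WM=27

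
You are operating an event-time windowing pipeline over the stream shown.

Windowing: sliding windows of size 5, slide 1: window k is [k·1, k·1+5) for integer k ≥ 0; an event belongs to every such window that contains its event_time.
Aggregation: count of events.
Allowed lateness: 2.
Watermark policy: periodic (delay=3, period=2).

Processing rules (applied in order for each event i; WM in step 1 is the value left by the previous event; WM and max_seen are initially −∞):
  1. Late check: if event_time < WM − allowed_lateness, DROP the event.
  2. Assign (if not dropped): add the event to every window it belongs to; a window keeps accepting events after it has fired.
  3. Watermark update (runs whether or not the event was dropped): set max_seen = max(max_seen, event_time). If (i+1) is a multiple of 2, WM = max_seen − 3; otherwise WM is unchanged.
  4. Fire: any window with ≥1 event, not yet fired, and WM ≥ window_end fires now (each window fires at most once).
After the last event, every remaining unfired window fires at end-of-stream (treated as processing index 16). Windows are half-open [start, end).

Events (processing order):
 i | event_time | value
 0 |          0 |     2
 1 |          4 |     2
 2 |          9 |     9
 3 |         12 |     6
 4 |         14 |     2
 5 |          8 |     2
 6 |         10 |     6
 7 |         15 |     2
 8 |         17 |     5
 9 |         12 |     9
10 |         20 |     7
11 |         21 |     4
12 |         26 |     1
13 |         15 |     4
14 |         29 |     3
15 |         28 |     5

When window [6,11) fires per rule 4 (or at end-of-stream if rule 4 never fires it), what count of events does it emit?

2

i=0 t=0 v=2: → [0,5); WM=−∞
i=1 t=4 v=2: → [4,9),[3,8),[2,7),[1,6),[0,5); WM=1
i=2 t=9 v=9: → [9,14),[8,13),[7,12),[6,11),[5,10); WM=1
i=3 t=12 v=6: → [12,17),[11,16),[10,15),[9,14),[8,13); WM=9; [0,5) fires=2 [1,6) fires=1 [2,7) fires=1 [3,8) fires=1 [4,9) fires=1
i=4 t=14 v=2: → [14,19),[13,18),[12,17),[11,16),[10,15); WM=9
i=5 t=8 v=2: → [8,13),[7,12),[6,11),[5,10),[4,9); WM=11; [5,10) fires=2 [6,11) fires=2
i=6 t=10 v=6: → [10,15),[9,14),[8,13),[7,12),[6,11); WM=11
i=7 t=15 v=2: → [15,20),[14,19),[13,18),[12,17),[11,16); WM=12; [7,12) fires=3
i=8 t=17 v=5: → [17,22),[16,21),[15,20),[14,19),[13,18); WM=12
i=9 t=12 v=9: → [12,17),[11,16),[10,15),[9,14),[8,13); WM=14; [8,13) fires=5 [9,14) fires=4
i=10 t=20 v=7: → [20,25),[19,24),[18,23),[17,22),[16,21); WM=14
i=11 t=21 v=4: → [21,26),[20,25),[19,24),[18,23),[17,22); WM=18; [10,15) fires=4 [11,16) fires=4 [12,17) fires=4 [13,18) fires=3
i=12 t=26 v=1: → [26,31),[25,30),[24,29),[23,28),[22,27); WM=18
i=13 t=15 v=4: DROP (t<18-2); WM=23; [14,19) fires=3 [15,20) fires=2 [16,21) fires=2 [17,22) fires=3 [18,23) fires=2
i=14 t=29 v=3: → [29,34),[28,33),[27,32),[26,31),[25,30); WM=23
i=15 t=28 v=5: → [28,33),[27,32),[26,31),[25,30),[24,29); WM=26; [19,24) fires=2 [20,25) fires=2 [21,26) fires=1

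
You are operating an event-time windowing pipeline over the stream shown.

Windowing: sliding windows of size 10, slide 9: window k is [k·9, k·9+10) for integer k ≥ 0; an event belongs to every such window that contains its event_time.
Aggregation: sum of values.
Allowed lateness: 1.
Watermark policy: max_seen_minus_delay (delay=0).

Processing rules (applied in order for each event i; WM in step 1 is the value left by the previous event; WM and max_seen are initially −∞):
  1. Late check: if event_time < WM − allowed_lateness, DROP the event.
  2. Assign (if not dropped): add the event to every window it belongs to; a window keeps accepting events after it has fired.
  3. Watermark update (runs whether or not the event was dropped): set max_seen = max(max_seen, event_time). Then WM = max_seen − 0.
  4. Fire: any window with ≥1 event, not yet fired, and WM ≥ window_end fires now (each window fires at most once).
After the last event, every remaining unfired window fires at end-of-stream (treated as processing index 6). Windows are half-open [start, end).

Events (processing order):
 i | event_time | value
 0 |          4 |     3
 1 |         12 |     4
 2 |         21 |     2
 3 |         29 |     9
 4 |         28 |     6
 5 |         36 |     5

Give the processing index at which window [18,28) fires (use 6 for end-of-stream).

i=0 t=4 v=3: → [0,10); WM=4
i=1 t=12 v=4: → [9,19); WM=12; [0,10) fires=3
i=2 t=21 v=2: → [18,28); WM=21; [9,19) fires=4
i=3 t=29 v=9: → [27,37); WM=29; [18,28) fires=2
i=4 t=28 v=6: → [27,37); WM=29
i=5 t=36 v=5: → [36,46),[27,37); WM=36

3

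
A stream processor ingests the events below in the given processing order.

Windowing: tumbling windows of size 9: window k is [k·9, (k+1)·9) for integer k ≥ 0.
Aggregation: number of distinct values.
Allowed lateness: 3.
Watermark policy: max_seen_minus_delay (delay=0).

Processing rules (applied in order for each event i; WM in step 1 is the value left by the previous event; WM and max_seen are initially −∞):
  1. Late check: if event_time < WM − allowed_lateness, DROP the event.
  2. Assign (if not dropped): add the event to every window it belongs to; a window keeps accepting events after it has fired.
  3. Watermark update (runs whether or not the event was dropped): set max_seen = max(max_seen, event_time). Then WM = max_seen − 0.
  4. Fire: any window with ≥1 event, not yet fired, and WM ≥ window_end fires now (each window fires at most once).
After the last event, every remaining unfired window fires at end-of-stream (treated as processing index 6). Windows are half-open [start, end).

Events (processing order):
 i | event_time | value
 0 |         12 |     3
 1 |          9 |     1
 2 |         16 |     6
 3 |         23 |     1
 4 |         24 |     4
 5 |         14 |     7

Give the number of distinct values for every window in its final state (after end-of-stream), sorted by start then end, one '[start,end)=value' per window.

[9,18)=3 [18,27)=2

i=0 t=12 v=3: → [9,18); WM=12
i=1 t=9 v=1: → [9,18); WM=12
i=2 t=16 v=6: → [9,18); WM=16
i=3 t=23 v=1: → [18,27); WM=23; [9,18) fires=3
i=4 t=24 v=4: → [18,27); WM=24
i=5 t=14 v=7: DROP (t<24-3); WM=24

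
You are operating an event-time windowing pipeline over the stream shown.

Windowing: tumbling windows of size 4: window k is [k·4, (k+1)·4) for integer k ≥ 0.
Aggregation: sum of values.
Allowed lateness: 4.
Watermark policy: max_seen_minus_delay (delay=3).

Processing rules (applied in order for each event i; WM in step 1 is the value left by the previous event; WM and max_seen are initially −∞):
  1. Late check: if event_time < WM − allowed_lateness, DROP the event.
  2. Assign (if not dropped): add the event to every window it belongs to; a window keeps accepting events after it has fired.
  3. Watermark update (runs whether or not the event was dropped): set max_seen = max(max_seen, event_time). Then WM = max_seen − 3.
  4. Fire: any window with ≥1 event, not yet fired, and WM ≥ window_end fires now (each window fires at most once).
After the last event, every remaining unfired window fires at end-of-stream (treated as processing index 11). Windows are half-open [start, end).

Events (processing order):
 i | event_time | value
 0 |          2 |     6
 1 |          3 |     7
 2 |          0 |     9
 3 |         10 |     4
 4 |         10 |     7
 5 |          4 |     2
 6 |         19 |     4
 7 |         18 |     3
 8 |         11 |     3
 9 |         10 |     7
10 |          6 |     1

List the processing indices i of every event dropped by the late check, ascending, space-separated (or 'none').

i=0 t=2 v=6: → [0,4); WM=-1
i=1 t=3 v=7: → [0,4); WM=0
i=2 t=0 v=9: → [0,4); WM=0
i=3 t=10 v=4: → [8,12); WM=7; [0,4) fires=22
i=4 t=10 v=7: → [8,12); WM=7
i=5 t=4 v=2: → [4,8); WM=7
i=6 t=19 v=4: → [16,20); WM=16; [4,8) fires=2 [8,12) fires=11
i=7 t=18 v=3: → [16,20); WM=16
i=8 t=11 v=3: DROP (t<16-4); WM=16
i=9 t=10 v=7: DROP (t<16-4); WM=16
i=10 t=6 v=1: DROP (t<16-4); WM=16

8 9 10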